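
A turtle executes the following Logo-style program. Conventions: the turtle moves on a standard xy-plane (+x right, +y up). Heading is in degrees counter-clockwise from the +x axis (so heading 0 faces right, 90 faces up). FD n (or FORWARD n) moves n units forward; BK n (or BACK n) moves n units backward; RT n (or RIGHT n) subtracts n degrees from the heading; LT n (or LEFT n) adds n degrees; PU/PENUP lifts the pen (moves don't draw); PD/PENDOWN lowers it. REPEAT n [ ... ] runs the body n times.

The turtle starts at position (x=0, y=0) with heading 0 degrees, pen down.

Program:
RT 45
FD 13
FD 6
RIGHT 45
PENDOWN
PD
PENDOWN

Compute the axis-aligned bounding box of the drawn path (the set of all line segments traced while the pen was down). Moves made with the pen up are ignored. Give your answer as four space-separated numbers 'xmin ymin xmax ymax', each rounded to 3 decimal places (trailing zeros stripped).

Answer: 0 -13.435 13.435 0

Derivation:
Executing turtle program step by step:
Start: pos=(0,0), heading=0, pen down
RT 45: heading 0 -> 315
FD 13: (0,0) -> (9.192,-9.192) [heading=315, draw]
FD 6: (9.192,-9.192) -> (13.435,-13.435) [heading=315, draw]
RT 45: heading 315 -> 270
PD: pen down
PD: pen down
PD: pen down
Final: pos=(13.435,-13.435), heading=270, 2 segment(s) drawn

Segment endpoints: x in {0, 9.192, 13.435}, y in {-13.435, -9.192, 0}
xmin=0, ymin=-13.435, xmax=13.435, ymax=0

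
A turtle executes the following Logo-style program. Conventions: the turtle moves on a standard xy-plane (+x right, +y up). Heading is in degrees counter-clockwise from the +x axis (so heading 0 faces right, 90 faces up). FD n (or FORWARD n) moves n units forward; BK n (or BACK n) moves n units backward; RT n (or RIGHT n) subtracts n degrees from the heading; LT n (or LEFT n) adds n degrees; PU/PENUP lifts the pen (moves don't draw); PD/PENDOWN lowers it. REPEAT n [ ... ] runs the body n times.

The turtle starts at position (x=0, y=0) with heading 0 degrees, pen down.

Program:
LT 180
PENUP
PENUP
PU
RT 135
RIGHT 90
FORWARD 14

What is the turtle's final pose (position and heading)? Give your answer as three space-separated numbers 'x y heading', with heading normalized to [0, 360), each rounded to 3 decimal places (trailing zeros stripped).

Executing turtle program step by step:
Start: pos=(0,0), heading=0, pen down
LT 180: heading 0 -> 180
PU: pen up
PU: pen up
PU: pen up
RT 135: heading 180 -> 45
RT 90: heading 45 -> 315
FD 14: (0,0) -> (9.899,-9.899) [heading=315, move]
Final: pos=(9.899,-9.899), heading=315, 0 segment(s) drawn

Answer: 9.899 -9.899 315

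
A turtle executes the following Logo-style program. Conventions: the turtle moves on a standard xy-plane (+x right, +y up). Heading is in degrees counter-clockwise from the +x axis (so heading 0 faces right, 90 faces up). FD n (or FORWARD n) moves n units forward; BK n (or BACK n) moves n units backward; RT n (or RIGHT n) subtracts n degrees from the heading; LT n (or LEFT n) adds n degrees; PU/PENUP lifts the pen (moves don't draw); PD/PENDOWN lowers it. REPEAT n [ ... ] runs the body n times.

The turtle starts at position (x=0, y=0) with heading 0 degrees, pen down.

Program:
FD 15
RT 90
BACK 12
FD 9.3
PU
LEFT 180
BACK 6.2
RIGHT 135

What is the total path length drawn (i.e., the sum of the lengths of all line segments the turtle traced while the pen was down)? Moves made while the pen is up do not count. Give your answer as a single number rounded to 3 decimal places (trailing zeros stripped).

Answer: 36.3

Derivation:
Executing turtle program step by step:
Start: pos=(0,0), heading=0, pen down
FD 15: (0,0) -> (15,0) [heading=0, draw]
RT 90: heading 0 -> 270
BK 12: (15,0) -> (15,12) [heading=270, draw]
FD 9.3: (15,12) -> (15,2.7) [heading=270, draw]
PU: pen up
LT 180: heading 270 -> 90
BK 6.2: (15,2.7) -> (15,-3.5) [heading=90, move]
RT 135: heading 90 -> 315
Final: pos=(15,-3.5), heading=315, 3 segment(s) drawn

Segment lengths:
  seg 1: (0,0) -> (15,0), length = 15
  seg 2: (15,0) -> (15,12), length = 12
  seg 3: (15,12) -> (15,2.7), length = 9.3
Total = 36.3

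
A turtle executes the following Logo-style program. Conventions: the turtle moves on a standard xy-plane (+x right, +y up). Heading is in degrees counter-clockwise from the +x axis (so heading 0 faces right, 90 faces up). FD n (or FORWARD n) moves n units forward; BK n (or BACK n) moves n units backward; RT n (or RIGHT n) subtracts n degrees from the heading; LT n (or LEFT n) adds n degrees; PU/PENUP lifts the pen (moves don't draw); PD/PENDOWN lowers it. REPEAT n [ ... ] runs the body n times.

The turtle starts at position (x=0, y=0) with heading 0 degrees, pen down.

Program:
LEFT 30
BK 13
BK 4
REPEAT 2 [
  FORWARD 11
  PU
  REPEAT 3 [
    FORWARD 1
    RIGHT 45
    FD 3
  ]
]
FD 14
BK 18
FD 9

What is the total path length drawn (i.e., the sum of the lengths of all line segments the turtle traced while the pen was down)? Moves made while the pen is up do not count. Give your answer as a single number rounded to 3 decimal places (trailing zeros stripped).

Executing turtle program step by step:
Start: pos=(0,0), heading=0, pen down
LT 30: heading 0 -> 30
BK 13: (0,0) -> (-11.258,-6.5) [heading=30, draw]
BK 4: (-11.258,-6.5) -> (-14.722,-8.5) [heading=30, draw]
REPEAT 2 [
  -- iteration 1/2 --
  FD 11: (-14.722,-8.5) -> (-5.196,-3) [heading=30, draw]
  PU: pen up
  REPEAT 3 [
    -- iteration 1/3 --
    FD 1: (-5.196,-3) -> (-4.33,-2.5) [heading=30, move]
    RT 45: heading 30 -> 345
    FD 3: (-4.33,-2.5) -> (-1.432,-3.276) [heading=345, move]
    -- iteration 2/3 --
    FD 1: (-1.432,-3.276) -> (-0.466,-3.535) [heading=345, move]
    RT 45: heading 345 -> 300
    FD 3: (-0.466,-3.535) -> (1.034,-6.133) [heading=300, move]
    -- iteration 3/3 --
    FD 1: (1.034,-6.133) -> (1.534,-6.999) [heading=300, move]
    RT 45: heading 300 -> 255
    FD 3: (1.534,-6.999) -> (0.757,-9.897) [heading=255, move]
  ]
  -- iteration 2/2 --
  FD 11: (0.757,-9.897) -> (-2.09,-20.522) [heading=255, move]
  PU: pen up
  REPEAT 3 [
    -- iteration 1/3 --
    FD 1: (-2.09,-20.522) -> (-2.349,-21.488) [heading=255, move]
    RT 45: heading 255 -> 210
    FD 3: (-2.349,-21.488) -> (-4.947,-22.988) [heading=210, move]
    -- iteration 2/3 --
    FD 1: (-4.947,-22.988) -> (-5.813,-23.488) [heading=210, move]
    RT 45: heading 210 -> 165
    FD 3: (-5.813,-23.488) -> (-8.711,-22.712) [heading=165, move]
    -- iteration 3/3 --
    FD 1: (-8.711,-22.712) -> (-9.677,-22.453) [heading=165, move]
    RT 45: heading 165 -> 120
    FD 3: (-9.677,-22.453) -> (-11.177,-19.855) [heading=120, move]
  ]
]
FD 14: (-11.177,-19.855) -> (-18.177,-7.731) [heading=120, move]
BK 18: (-18.177,-7.731) -> (-9.177,-23.319) [heading=120, move]
FD 9: (-9.177,-23.319) -> (-13.677,-15.525) [heading=120, move]
Final: pos=(-13.677,-15.525), heading=120, 3 segment(s) drawn

Segment lengths:
  seg 1: (0,0) -> (-11.258,-6.5), length = 13
  seg 2: (-11.258,-6.5) -> (-14.722,-8.5), length = 4
  seg 3: (-14.722,-8.5) -> (-5.196,-3), length = 11
Total = 28

Answer: 28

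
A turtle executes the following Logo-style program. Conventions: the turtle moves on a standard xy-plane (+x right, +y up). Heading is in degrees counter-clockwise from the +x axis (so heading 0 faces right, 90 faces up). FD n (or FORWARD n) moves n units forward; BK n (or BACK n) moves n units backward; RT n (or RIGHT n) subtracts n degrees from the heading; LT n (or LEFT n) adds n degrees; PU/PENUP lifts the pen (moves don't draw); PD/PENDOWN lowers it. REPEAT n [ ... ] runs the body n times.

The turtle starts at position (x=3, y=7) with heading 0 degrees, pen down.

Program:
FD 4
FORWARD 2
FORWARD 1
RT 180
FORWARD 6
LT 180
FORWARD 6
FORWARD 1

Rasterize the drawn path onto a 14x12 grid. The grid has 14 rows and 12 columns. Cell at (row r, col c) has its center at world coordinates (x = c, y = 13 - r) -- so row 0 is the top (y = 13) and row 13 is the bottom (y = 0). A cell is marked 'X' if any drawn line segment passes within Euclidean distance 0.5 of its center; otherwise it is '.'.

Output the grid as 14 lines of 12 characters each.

Answer: ............
............
............
............
............
............
...XXXXXXXXX
............
............
............
............
............
............
............

Derivation:
Segment 0: (3,7) -> (7,7)
Segment 1: (7,7) -> (9,7)
Segment 2: (9,7) -> (10,7)
Segment 3: (10,7) -> (4,7)
Segment 4: (4,7) -> (10,7)
Segment 5: (10,7) -> (11,7)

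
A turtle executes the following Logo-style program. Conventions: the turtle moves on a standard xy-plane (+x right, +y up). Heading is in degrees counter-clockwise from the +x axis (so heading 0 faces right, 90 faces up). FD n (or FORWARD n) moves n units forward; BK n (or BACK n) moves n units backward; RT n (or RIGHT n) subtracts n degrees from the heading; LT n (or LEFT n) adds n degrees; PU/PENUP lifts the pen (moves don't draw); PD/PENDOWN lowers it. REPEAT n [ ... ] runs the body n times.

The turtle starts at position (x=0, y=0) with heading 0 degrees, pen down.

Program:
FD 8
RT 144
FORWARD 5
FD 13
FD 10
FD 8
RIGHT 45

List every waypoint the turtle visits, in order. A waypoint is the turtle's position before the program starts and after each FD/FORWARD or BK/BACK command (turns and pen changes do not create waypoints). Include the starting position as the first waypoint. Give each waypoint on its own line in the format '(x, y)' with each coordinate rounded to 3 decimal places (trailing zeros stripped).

Executing turtle program step by step:
Start: pos=(0,0), heading=0, pen down
FD 8: (0,0) -> (8,0) [heading=0, draw]
RT 144: heading 0 -> 216
FD 5: (8,0) -> (3.955,-2.939) [heading=216, draw]
FD 13: (3.955,-2.939) -> (-6.562,-10.58) [heading=216, draw]
FD 10: (-6.562,-10.58) -> (-14.652,-16.458) [heading=216, draw]
FD 8: (-14.652,-16.458) -> (-21.125,-21.16) [heading=216, draw]
RT 45: heading 216 -> 171
Final: pos=(-21.125,-21.16), heading=171, 5 segment(s) drawn
Waypoints (6 total):
(0, 0)
(8, 0)
(3.955, -2.939)
(-6.562, -10.58)
(-14.652, -16.458)
(-21.125, -21.16)

Answer: (0, 0)
(8, 0)
(3.955, -2.939)
(-6.562, -10.58)
(-14.652, -16.458)
(-21.125, -21.16)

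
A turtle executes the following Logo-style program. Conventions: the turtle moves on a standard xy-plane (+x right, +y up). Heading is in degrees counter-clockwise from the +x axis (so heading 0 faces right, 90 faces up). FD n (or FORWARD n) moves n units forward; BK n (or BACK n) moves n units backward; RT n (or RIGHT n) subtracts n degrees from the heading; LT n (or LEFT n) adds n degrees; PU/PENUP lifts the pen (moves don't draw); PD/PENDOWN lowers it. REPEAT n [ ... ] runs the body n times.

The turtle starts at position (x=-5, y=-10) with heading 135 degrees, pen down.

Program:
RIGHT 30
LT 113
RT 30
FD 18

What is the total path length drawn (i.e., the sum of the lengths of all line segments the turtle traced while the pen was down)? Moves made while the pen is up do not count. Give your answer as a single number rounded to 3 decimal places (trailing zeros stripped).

Answer: 18

Derivation:
Executing turtle program step by step:
Start: pos=(-5,-10), heading=135, pen down
RT 30: heading 135 -> 105
LT 113: heading 105 -> 218
RT 30: heading 218 -> 188
FD 18: (-5,-10) -> (-22.825,-12.505) [heading=188, draw]
Final: pos=(-22.825,-12.505), heading=188, 1 segment(s) drawn

Segment lengths:
  seg 1: (-5,-10) -> (-22.825,-12.505), length = 18
Total = 18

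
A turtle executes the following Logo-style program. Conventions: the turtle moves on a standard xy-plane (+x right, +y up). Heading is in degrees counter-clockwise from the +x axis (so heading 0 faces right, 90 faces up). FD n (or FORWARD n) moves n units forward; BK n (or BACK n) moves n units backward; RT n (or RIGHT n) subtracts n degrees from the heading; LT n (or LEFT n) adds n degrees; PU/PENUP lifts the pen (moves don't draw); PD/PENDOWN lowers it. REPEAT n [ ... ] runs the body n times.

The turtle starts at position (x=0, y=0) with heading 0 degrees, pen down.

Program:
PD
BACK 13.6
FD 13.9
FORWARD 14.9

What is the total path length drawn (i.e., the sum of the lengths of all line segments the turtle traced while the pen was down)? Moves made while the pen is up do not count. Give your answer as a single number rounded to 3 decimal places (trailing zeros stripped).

Answer: 42.4

Derivation:
Executing turtle program step by step:
Start: pos=(0,0), heading=0, pen down
PD: pen down
BK 13.6: (0,0) -> (-13.6,0) [heading=0, draw]
FD 13.9: (-13.6,0) -> (0.3,0) [heading=0, draw]
FD 14.9: (0.3,0) -> (15.2,0) [heading=0, draw]
Final: pos=(15.2,0), heading=0, 3 segment(s) drawn

Segment lengths:
  seg 1: (0,0) -> (-13.6,0), length = 13.6
  seg 2: (-13.6,0) -> (0.3,0), length = 13.9
  seg 3: (0.3,0) -> (15.2,0), length = 14.9
Total = 42.4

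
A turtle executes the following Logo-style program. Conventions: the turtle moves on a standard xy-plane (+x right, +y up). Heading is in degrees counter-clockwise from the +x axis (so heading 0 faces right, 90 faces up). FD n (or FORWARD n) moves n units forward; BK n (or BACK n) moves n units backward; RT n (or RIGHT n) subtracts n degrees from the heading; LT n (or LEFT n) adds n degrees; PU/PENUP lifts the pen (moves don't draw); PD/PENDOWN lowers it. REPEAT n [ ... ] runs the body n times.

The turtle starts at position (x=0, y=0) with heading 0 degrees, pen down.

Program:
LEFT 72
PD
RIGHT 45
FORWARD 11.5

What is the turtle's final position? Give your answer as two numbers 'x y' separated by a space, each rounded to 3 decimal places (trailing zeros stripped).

Answer: 10.247 5.221

Derivation:
Executing turtle program step by step:
Start: pos=(0,0), heading=0, pen down
LT 72: heading 0 -> 72
PD: pen down
RT 45: heading 72 -> 27
FD 11.5: (0,0) -> (10.247,5.221) [heading=27, draw]
Final: pos=(10.247,5.221), heading=27, 1 segment(s) drawn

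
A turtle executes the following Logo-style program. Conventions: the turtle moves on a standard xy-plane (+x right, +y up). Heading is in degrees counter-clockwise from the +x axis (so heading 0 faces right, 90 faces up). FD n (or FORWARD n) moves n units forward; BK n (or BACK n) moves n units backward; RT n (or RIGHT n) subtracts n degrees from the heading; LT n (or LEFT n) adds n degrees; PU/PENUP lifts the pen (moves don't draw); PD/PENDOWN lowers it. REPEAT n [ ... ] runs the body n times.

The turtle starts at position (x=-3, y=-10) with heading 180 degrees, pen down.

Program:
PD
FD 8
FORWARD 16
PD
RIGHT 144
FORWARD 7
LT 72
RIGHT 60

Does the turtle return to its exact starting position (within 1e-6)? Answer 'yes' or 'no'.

Executing turtle program step by step:
Start: pos=(-3,-10), heading=180, pen down
PD: pen down
FD 8: (-3,-10) -> (-11,-10) [heading=180, draw]
FD 16: (-11,-10) -> (-27,-10) [heading=180, draw]
PD: pen down
RT 144: heading 180 -> 36
FD 7: (-27,-10) -> (-21.337,-5.886) [heading=36, draw]
LT 72: heading 36 -> 108
RT 60: heading 108 -> 48
Final: pos=(-21.337,-5.886), heading=48, 3 segment(s) drawn

Start position: (-3, -10)
Final position: (-21.337, -5.886)
Distance = 18.793; >= 1e-6 -> NOT closed

Answer: no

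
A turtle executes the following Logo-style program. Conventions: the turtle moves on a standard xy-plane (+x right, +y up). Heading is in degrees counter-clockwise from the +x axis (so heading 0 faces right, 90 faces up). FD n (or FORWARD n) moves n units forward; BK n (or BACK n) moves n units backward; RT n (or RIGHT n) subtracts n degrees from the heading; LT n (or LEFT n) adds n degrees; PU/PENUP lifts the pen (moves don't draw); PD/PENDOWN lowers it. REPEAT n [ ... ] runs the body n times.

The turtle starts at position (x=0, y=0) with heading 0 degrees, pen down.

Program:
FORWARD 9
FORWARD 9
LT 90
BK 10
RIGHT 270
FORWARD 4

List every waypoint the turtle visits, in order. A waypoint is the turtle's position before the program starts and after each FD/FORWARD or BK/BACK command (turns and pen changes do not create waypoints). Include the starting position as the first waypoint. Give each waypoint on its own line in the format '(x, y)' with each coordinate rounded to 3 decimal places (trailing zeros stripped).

Executing turtle program step by step:
Start: pos=(0,0), heading=0, pen down
FD 9: (0,0) -> (9,0) [heading=0, draw]
FD 9: (9,0) -> (18,0) [heading=0, draw]
LT 90: heading 0 -> 90
BK 10: (18,0) -> (18,-10) [heading=90, draw]
RT 270: heading 90 -> 180
FD 4: (18,-10) -> (14,-10) [heading=180, draw]
Final: pos=(14,-10), heading=180, 4 segment(s) drawn
Waypoints (5 total):
(0, 0)
(9, 0)
(18, 0)
(18, -10)
(14, -10)

Answer: (0, 0)
(9, 0)
(18, 0)
(18, -10)
(14, -10)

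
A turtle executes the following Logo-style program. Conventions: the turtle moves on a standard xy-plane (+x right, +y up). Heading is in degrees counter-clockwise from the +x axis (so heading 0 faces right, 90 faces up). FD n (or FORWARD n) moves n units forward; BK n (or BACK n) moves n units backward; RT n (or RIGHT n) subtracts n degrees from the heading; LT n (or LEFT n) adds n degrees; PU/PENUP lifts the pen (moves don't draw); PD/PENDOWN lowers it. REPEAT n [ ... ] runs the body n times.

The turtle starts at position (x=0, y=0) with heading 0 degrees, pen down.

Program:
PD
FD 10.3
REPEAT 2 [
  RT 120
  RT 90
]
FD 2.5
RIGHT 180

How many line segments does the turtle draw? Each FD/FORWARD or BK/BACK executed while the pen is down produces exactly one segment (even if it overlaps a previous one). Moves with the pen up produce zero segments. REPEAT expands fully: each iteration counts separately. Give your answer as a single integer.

Answer: 2

Derivation:
Executing turtle program step by step:
Start: pos=(0,0), heading=0, pen down
PD: pen down
FD 10.3: (0,0) -> (10.3,0) [heading=0, draw]
REPEAT 2 [
  -- iteration 1/2 --
  RT 120: heading 0 -> 240
  RT 90: heading 240 -> 150
  -- iteration 2/2 --
  RT 120: heading 150 -> 30
  RT 90: heading 30 -> 300
]
FD 2.5: (10.3,0) -> (11.55,-2.165) [heading=300, draw]
RT 180: heading 300 -> 120
Final: pos=(11.55,-2.165), heading=120, 2 segment(s) drawn
Segments drawn: 2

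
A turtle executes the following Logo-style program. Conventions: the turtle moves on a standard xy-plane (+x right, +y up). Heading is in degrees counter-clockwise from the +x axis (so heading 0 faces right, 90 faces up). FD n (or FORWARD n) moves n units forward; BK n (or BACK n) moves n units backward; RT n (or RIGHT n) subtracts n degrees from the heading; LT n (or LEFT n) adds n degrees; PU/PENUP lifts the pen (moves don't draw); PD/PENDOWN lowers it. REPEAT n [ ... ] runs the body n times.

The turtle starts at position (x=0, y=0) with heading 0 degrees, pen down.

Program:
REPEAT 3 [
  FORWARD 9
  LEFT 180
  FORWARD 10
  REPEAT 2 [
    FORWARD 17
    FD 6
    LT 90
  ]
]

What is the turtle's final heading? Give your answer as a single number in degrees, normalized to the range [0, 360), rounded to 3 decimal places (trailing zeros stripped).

Executing turtle program step by step:
Start: pos=(0,0), heading=0, pen down
REPEAT 3 [
  -- iteration 1/3 --
  FD 9: (0,0) -> (9,0) [heading=0, draw]
  LT 180: heading 0 -> 180
  FD 10: (9,0) -> (-1,0) [heading=180, draw]
  REPEAT 2 [
    -- iteration 1/2 --
    FD 17: (-1,0) -> (-18,0) [heading=180, draw]
    FD 6: (-18,0) -> (-24,0) [heading=180, draw]
    LT 90: heading 180 -> 270
    -- iteration 2/2 --
    FD 17: (-24,0) -> (-24,-17) [heading=270, draw]
    FD 6: (-24,-17) -> (-24,-23) [heading=270, draw]
    LT 90: heading 270 -> 0
  ]
  -- iteration 2/3 --
  FD 9: (-24,-23) -> (-15,-23) [heading=0, draw]
  LT 180: heading 0 -> 180
  FD 10: (-15,-23) -> (-25,-23) [heading=180, draw]
  REPEAT 2 [
    -- iteration 1/2 --
    FD 17: (-25,-23) -> (-42,-23) [heading=180, draw]
    FD 6: (-42,-23) -> (-48,-23) [heading=180, draw]
    LT 90: heading 180 -> 270
    -- iteration 2/2 --
    FD 17: (-48,-23) -> (-48,-40) [heading=270, draw]
    FD 6: (-48,-40) -> (-48,-46) [heading=270, draw]
    LT 90: heading 270 -> 0
  ]
  -- iteration 3/3 --
  FD 9: (-48,-46) -> (-39,-46) [heading=0, draw]
  LT 180: heading 0 -> 180
  FD 10: (-39,-46) -> (-49,-46) [heading=180, draw]
  REPEAT 2 [
    -- iteration 1/2 --
    FD 17: (-49,-46) -> (-66,-46) [heading=180, draw]
    FD 6: (-66,-46) -> (-72,-46) [heading=180, draw]
    LT 90: heading 180 -> 270
    -- iteration 2/2 --
    FD 17: (-72,-46) -> (-72,-63) [heading=270, draw]
    FD 6: (-72,-63) -> (-72,-69) [heading=270, draw]
    LT 90: heading 270 -> 0
  ]
]
Final: pos=(-72,-69), heading=0, 18 segment(s) drawn

Answer: 0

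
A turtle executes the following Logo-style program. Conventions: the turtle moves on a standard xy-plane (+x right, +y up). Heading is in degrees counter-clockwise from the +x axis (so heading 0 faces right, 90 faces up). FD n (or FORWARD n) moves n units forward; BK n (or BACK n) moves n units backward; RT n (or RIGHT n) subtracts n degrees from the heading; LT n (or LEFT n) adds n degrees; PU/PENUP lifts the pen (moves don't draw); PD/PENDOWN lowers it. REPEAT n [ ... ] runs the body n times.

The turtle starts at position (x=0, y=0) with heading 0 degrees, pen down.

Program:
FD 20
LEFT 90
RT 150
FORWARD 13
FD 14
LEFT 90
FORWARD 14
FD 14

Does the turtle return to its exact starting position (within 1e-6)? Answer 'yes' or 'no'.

Answer: no

Derivation:
Executing turtle program step by step:
Start: pos=(0,0), heading=0, pen down
FD 20: (0,0) -> (20,0) [heading=0, draw]
LT 90: heading 0 -> 90
RT 150: heading 90 -> 300
FD 13: (20,0) -> (26.5,-11.258) [heading=300, draw]
FD 14: (26.5,-11.258) -> (33.5,-23.383) [heading=300, draw]
LT 90: heading 300 -> 30
FD 14: (33.5,-23.383) -> (45.624,-16.383) [heading=30, draw]
FD 14: (45.624,-16.383) -> (57.749,-9.383) [heading=30, draw]
Final: pos=(57.749,-9.383), heading=30, 5 segment(s) drawn

Start position: (0, 0)
Final position: (57.749, -9.383)
Distance = 58.506; >= 1e-6 -> NOT closed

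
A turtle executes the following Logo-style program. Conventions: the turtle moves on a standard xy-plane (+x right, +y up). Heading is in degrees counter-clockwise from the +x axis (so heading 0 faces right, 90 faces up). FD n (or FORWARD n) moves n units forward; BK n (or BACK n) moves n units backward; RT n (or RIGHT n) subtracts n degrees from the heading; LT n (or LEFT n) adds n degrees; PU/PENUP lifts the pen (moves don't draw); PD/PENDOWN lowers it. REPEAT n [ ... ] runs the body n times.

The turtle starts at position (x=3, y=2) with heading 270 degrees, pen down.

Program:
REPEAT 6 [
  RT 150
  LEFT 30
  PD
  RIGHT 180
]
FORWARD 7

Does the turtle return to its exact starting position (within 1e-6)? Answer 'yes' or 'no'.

Answer: no

Derivation:
Executing turtle program step by step:
Start: pos=(3,2), heading=270, pen down
REPEAT 6 [
  -- iteration 1/6 --
  RT 150: heading 270 -> 120
  LT 30: heading 120 -> 150
  PD: pen down
  RT 180: heading 150 -> 330
  -- iteration 2/6 --
  RT 150: heading 330 -> 180
  LT 30: heading 180 -> 210
  PD: pen down
  RT 180: heading 210 -> 30
  -- iteration 3/6 --
  RT 150: heading 30 -> 240
  LT 30: heading 240 -> 270
  PD: pen down
  RT 180: heading 270 -> 90
  -- iteration 4/6 --
  RT 150: heading 90 -> 300
  LT 30: heading 300 -> 330
  PD: pen down
  RT 180: heading 330 -> 150
  -- iteration 5/6 --
  RT 150: heading 150 -> 0
  LT 30: heading 0 -> 30
  PD: pen down
  RT 180: heading 30 -> 210
  -- iteration 6/6 --
  RT 150: heading 210 -> 60
  LT 30: heading 60 -> 90
  PD: pen down
  RT 180: heading 90 -> 270
]
FD 7: (3,2) -> (3,-5) [heading=270, draw]
Final: pos=(3,-5), heading=270, 1 segment(s) drawn

Start position: (3, 2)
Final position: (3, -5)
Distance = 7; >= 1e-6 -> NOT closed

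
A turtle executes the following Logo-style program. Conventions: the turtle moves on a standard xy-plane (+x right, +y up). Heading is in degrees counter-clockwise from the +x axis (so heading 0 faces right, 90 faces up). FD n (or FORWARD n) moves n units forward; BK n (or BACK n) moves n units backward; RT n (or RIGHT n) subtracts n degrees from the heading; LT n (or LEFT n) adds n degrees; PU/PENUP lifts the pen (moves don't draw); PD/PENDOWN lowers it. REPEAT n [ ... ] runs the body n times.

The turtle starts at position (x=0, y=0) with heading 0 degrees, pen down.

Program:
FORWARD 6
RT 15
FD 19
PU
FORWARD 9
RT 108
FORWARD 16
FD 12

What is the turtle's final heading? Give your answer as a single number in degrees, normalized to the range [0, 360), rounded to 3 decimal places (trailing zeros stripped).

Executing turtle program step by step:
Start: pos=(0,0), heading=0, pen down
FD 6: (0,0) -> (6,0) [heading=0, draw]
RT 15: heading 0 -> 345
FD 19: (6,0) -> (24.353,-4.918) [heading=345, draw]
PU: pen up
FD 9: (24.353,-4.918) -> (33.046,-7.247) [heading=345, move]
RT 108: heading 345 -> 237
FD 16: (33.046,-7.247) -> (24.332,-20.666) [heading=237, move]
FD 12: (24.332,-20.666) -> (17.796,-30.73) [heading=237, move]
Final: pos=(17.796,-30.73), heading=237, 2 segment(s) drawn

Answer: 237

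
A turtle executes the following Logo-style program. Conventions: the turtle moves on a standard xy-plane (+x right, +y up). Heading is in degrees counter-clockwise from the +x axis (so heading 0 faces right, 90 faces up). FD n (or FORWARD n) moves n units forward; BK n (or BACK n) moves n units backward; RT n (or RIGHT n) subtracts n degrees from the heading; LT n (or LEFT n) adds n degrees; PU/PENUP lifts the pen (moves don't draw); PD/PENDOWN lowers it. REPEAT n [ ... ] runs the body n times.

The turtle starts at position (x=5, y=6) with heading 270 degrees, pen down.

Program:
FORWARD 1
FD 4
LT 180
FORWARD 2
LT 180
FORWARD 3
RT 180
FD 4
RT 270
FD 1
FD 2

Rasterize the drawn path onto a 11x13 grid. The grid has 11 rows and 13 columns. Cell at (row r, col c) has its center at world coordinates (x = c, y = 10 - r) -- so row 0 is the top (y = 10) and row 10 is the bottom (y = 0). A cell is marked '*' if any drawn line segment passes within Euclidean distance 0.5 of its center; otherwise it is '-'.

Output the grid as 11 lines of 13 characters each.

Answer: -------------
-------------
-------------
-------------
-----*-------
-----*-------
--****-------
-----*-------
-----*-------
-----*-------
-----*-------

Derivation:
Segment 0: (5,6) -> (5,5)
Segment 1: (5,5) -> (5,1)
Segment 2: (5,1) -> (5,3)
Segment 3: (5,3) -> (5,0)
Segment 4: (5,0) -> (5,4)
Segment 5: (5,4) -> (4,4)
Segment 6: (4,4) -> (2,4)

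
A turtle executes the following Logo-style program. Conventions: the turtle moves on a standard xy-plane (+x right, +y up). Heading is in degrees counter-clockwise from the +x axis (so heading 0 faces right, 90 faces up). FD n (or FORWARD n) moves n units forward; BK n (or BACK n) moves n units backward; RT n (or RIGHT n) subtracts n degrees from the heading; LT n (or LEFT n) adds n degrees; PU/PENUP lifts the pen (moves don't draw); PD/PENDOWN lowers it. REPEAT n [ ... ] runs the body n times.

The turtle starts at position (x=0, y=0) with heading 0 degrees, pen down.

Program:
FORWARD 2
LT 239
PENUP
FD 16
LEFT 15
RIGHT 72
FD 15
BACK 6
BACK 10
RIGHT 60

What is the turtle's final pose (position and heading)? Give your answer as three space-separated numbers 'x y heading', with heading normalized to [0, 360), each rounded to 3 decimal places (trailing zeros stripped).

Executing turtle program step by step:
Start: pos=(0,0), heading=0, pen down
FD 2: (0,0) -> (2,0) [heading=0, draw]
LT 239: heading 0 -> 239
PU: pen up
FD 16: (2,0) -> (-6.241,-13.715) [heading=239, move]
LT 15: heading 239 -> 254
RT 72: heading 254 -> 182
FD 15: (-6.241,-13.715) -> (-21.231,-14.238) [heading=182, move]
BK 6: (-21.231,-14.238) -> (-15.235,-14.029) [heading=182, move]
BK 10: (-15.235,-14.029) -> (-5.241,-13.68) [heading=182, move]
RT 60: heading 182 -> 122
Final: pos=(-5.241,-13.68), heading=122, 1 segment(s) drawn

Answer: -5.241 -13.68 122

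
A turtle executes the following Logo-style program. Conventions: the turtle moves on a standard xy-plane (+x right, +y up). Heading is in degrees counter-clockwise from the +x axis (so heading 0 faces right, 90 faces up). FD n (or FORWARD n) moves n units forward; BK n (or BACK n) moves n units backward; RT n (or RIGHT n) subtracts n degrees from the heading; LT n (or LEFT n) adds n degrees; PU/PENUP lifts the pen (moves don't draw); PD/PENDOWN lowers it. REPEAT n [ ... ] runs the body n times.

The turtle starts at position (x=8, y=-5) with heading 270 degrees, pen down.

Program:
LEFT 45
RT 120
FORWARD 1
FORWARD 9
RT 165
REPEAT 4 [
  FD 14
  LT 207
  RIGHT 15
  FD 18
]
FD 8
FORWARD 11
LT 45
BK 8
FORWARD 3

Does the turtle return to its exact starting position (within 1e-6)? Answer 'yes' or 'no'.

Answer: no

Derivation:
Executing turtle program step by step:
Start: pos=(8,-5), heading=270, pen down
LT 45: heading 270 -> 315
RT 120: heading 315 -> 195
FD 1: (8,-5) -> (7.034,-5.259) [heading=195, draw]
FD 9: (7.034,-5.259) -> (-1.659,-7.588) [heading=195, draw]
RT 165: heading 195 -> 30
REPEAT 4 [
  -- iteration 1/4 --
  FD 14: (-1.659,-7.588) -> (10.465,-0.588) [heading=30, draw]
  LT 207: heading 30 -> 237
  RT 15: heading 237 -> 222
  FD 18: (10.465,-0.588) -> (-2.912,-12.633) [heading=222, draw]
  -- iteration 2/4 --
  FD 14: (-2.912,-12.633) -> (-13.316,-22) [heading=222, draw]
  LT 207: heading 222 -> 69
  RT 15: heading 69 -> 54
  FD 18: (-13.316,-22) -> (-2.735,-7.438) [heading=54, draw]
  -- iteration 3/4 --
  FD 14: (-2.735,-7.438) -> (5.494,3.888) [heading=54, draw]
  LT 207: heading 54 -> 261
  RT 15: heading 261 -> 246
  FD 18: (5.494,3.888) -> (-1.828,-12.556) [heading=246, draw]
  -- iteration 4/4 --
  FD 14: (-1.828,-12.556) -> (-7.522,-25.345) [heading=246, draw]
  LT 207: heading 246 -> 93
  RT 15: heading 93 -> 78
  FD 18: (-7.522,-25.345) -> (-3.78,-7.739) [heading=78, draw]
]
FD 8: (-3.78,-7.739) -> (-2.116,0.087) [heading=78, draw]
FD 11: (-2.116,0.087) -> (0.171,10.846) [heading=78, draw]
LT 45: heading 78 -> 123
BK 8: (0.171,10.846) -> (4.528,4.137) [heading=123, draw]
FD 3: (4.528,4.137) -> (2.894,6.653) [heading=123, draw]
Final: pos=(2.894,6.653), heading=123, 14 segment(s) drawn

Start position: (8, -5)
Final position: (2.894, 6.653)
Distance = 12.722; >= 1e-6 -> NOT closed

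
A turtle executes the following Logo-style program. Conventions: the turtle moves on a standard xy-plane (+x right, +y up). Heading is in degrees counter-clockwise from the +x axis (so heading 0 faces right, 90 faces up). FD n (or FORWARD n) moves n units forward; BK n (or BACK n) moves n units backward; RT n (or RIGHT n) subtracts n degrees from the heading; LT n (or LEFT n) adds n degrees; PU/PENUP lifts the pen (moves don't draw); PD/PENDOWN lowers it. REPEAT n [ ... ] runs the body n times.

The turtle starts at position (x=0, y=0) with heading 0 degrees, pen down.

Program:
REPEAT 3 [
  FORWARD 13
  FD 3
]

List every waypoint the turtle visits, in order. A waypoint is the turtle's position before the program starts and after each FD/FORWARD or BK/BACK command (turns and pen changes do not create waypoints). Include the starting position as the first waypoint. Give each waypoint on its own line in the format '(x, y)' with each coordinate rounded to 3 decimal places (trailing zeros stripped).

Executing turtle program step by step:
Start: pos=(0,0), heading=0, pen down
REPEAT 3 [
  -- iteration 1/3 --
  FD 13: (0,0) -> (13,0) [heading=0, draw]
  FD 3: (13,0) -> (16,0) [heading=0, draw]
  -- iteration 2/3 --
  FD 13: (16,0) -> (29,0) [heading=0, draw]
  FD 3: (29,0) -> (32,0) [heading=0, draw]
  -- iteration 3/3 --
  FD 13: (32,0) -> (45,0) [heading=0, draw]
  FD 3: (45,0) -> (48,0) [heading=0, draw]
]
Final: pos=(48,0), heading=0, 6 segment(s) drawn
Waypoints (7 total):
(0, 0)
(13, 0)
(16, 0)
(29, 0)
(32, 0)
(45, 0)
(48, 0)

Answer: (0, 0)
(13, 0)
(16, 0)
(29, 0)
(32, 0)
(45, 0)
(48, 0)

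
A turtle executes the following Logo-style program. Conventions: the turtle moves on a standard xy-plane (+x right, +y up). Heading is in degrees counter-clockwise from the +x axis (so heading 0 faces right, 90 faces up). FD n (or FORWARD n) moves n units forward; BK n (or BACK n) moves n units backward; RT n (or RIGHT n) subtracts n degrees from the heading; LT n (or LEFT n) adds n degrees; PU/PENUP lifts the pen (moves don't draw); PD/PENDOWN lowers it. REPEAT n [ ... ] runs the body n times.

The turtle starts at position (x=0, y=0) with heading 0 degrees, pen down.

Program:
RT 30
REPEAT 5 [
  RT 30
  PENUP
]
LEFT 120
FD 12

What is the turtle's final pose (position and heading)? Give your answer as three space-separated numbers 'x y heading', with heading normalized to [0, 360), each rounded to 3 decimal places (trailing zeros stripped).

Answer: 6 -10.392 300

Derivation:
Executing turtle program step by step:
Start: pos=(0,0), heading=0, pen down
RT 30: heading 0 -> 330
REPEAT 5 [
  -- iteration 1/5 --
  RT 30: heading 330 -> 300
  PU: pen up
  -- iteration 2/5 --
  RT 30: heading 300 -> 270
  PU: pen up
  -- iteration 3/5 --
  RT 30: heading 270 -> 240
  PU: pen up
  -- iteration 4/5 --
  RT 30: heading 240 -> 210
  PU: pen up
  -- iteration 5/5 --
  RT 30: heading 210 -> 180
  PU: pen up
]
LT 120: heading 180 -> 300
FD 12: (0,0) -> (6,-10.392) [heading=300, move]
Final: pos=(6,-10.392), heading=300, 0 segment(s) drawn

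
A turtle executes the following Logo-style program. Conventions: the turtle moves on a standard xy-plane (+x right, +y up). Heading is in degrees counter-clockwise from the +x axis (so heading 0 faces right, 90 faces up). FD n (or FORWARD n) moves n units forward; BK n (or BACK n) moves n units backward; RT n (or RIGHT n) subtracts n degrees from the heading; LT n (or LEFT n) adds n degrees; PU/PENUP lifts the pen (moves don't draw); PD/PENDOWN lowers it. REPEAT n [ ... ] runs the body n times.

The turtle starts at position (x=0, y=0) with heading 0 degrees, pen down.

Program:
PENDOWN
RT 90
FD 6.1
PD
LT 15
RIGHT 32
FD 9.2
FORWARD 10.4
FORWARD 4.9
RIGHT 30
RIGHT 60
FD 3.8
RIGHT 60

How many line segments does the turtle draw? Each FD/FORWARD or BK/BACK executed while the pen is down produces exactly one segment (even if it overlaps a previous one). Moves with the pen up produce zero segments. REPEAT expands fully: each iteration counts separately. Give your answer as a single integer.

Executing turtle program step by step:
Start: pos=(0,0), heading=0, pen down
PD: pen down
RT 90: heading 0 -> 270
FD 6.1: (0,0) -> (0,-6.1) [heading=270, draw]
PD: pen down
LT 15: heading 270 -> 285
RT 32: heading 285 -> 253
FD 9.2: (0,-6.1) -> (-2.69,-14.898) [heading=253, draw]
FD 10.4: (-2.69,-14.898) -> (-5.73,-24.844) [heading=253, draw]
FD 4.9: (-5.73,-24.844) -> (-7.163,-29.529) [heading=253, draw]
RT 30: heading 253 -> 223
RT 60: heading 223 -> 163
FD 3.8: (-7.163,-29.529) -> (-10.797,-28.418) [heading=163, draw]
RT 60: heading 163 -> 103
Final: pos=(-10.797,-28.418), heading=103, 5 segment(s) drawn
Segments drawn: 5

Answer: 5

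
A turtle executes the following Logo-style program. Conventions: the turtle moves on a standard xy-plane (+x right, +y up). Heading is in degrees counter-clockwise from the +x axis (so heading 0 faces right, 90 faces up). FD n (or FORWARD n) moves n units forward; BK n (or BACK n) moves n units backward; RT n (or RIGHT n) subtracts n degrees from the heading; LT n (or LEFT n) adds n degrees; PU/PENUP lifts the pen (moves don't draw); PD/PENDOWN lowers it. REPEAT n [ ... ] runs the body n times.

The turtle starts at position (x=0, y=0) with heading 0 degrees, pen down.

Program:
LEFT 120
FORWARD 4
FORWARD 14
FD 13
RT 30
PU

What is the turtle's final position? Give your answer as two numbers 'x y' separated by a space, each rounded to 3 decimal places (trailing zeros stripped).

Executing turtle program step by step:
Start: pos=(0,0), heading=0, pen down
LT 120: heading 0 -> 120
FD 4: (0,0) -> (-2,3.464) [heading=120, draw]
FD 14: (-2,3.464) -> (-9,15.588) [heading=120, draw]
FD 13: (-9,15.588) -> (-15.5,26.847) [heading=120, draw]
RT 30: heading 120 -> 90
PU: pen up
Final: pos=(-15.5,26.847), heading=90, 3 segment(s) drawn

Answer: -15.5 26.847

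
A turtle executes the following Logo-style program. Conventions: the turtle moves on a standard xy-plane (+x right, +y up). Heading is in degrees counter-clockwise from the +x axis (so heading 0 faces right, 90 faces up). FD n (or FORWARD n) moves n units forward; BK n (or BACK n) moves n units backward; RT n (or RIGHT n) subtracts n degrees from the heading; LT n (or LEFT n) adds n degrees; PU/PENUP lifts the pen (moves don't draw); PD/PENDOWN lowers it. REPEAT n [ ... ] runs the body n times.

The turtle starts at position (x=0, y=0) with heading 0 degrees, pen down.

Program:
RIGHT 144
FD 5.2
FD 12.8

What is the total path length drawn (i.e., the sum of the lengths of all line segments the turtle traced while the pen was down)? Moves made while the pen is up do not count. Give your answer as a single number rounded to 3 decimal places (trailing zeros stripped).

Executing turtle program step by step:
Start: pos=(0,0), heading=0, pen down
RT 144: heading 0 -> 216
FD 5.2: (0,0) -> (-4.207,-3.056) [heading=216, draw]
FD 12.8: (-4.207,-3.056) -> (-14.562,-10.58) [heading=216, draw]
Final: pos=(-14.562,-10.58), heading=216, 2 segment(s) drawn

Segment lengths:
  seg 1: (0,0) -> (-4.207,-3.056), length = 5.2
  seg 2: (-4.207,-3.056) -> (-14.562,-10.58), length = 12.8
Total = 18

Answer: 18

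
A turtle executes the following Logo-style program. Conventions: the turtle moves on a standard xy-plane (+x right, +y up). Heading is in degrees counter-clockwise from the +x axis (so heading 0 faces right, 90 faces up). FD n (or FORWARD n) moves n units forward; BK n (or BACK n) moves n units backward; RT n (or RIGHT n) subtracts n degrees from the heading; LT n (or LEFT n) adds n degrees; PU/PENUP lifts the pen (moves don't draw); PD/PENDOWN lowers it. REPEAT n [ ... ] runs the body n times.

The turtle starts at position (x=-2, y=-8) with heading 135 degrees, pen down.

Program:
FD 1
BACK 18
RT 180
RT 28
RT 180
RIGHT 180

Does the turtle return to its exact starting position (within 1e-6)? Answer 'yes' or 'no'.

Answer: no

Derivation:
Executing turtle program step by step:
Start: pos=(-2,-8), heading=135, pen down
FD 1: (-2,-8) -> (-2.707,-7.293) [heading=135, draw]
BK 18: (-2.707,-7.293) -> (10.021,-20.021) [heading=135, draw]
RT 180: heading 135 -> 315
RT 28: heading 315 -> 287
RT 180: heading 287 -> 107
RT 180: heading 107 -> 287
Final: pos=(10.021,-20.021), heading=287, 2 segment(s) drawn

Start position: (-2, -8)
Final position: (10.021, -20.021)
Distance = 17; >= 1e-6 -> NOT closed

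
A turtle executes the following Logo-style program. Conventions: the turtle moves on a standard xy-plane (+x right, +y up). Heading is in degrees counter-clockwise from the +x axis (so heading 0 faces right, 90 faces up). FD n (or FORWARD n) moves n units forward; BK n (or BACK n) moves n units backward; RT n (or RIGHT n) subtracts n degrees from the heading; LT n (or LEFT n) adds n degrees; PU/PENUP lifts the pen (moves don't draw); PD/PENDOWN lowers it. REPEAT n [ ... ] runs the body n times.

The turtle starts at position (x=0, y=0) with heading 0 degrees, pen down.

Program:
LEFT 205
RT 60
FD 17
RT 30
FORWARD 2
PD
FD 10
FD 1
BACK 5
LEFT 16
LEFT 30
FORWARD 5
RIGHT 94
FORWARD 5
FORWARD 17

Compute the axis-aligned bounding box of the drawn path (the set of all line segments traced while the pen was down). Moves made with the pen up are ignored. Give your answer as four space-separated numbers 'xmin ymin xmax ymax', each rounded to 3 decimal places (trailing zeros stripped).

Answer: -22.034 0 0 38.88

Derivation:
Executing turtle program step by step:
Start: pos=(0,0), heading=0, pen down
LT 205: heading 0 -> 205
RT 60: heading 205 -> 145
FD 17: (0,0) -> (-13.926,9.751) [heading=145, draw]
RT 30: heading 145 -> 115
FD 2: (-13.926,9.751) -> (-14.771,11.563) [heading=115, draw]
PD: pen down
FD 10: (-14.771,11.563) -> (-18.997,20.626) [heading=115, draw]
FD 1: (-18.997,20.626) -> (-19.42,21.533) [heading=115, draw]
BK 5: (-19.42,21.533) -> (-17.307,17.001) [heading=115, draw]
LT 16: heading 115 -> 131
LT 30: heading 131 -> 161
FD 5: (-17.307,17.001) -> (-22.034,18.629) [heading=161, draw]
RT 94: heading 161 -> 67
FD 5: (-22.034,18.629) -> (-20.08,23.232) [heading=67, draw]
FD 17: (-20.08,23.232) -> (-13.438,38.88) [heading=67, draw]
Final: pos=(-13.438,38.88), heading=67, 8 segment(s) drawn

Segment endpoints: x in {-22.034, -20.08, -19.42, -18.997, -17.307, -14.771, -13.926, -13.438, 0}, y in {0, 9.751, 11.563, 17.001, 18.629, 20.626, 21.533, 23.232, 38.88}
xmin=-22.034, ymin=0, xmax=0, ymax=38.88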